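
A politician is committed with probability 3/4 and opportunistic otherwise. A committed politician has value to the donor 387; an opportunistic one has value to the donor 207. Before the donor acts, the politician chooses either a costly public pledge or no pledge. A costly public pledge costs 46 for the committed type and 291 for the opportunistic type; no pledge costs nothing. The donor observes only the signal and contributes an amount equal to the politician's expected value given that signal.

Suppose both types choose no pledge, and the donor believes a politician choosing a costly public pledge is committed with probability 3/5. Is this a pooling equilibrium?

Yes

On the equilibrium path (no pledge) the donor holds the prior 3/4 and pays 3/4·387 + 1/4·207 = 342. Off-path (pledge) belief 3/5 gives 3/5·387 + 2/5·207 = 315.
Committed: no pledge gives 342 − 0 = 342; pledge gives 315 − 46 = 269. Stays. ✓
Opportunistic: no pledge gives 342 − 0 = 342; pledge gives 315 − 291 = 24. Stays. ✓
Beliefs are Bayes-consistent on-path and both types best-respond.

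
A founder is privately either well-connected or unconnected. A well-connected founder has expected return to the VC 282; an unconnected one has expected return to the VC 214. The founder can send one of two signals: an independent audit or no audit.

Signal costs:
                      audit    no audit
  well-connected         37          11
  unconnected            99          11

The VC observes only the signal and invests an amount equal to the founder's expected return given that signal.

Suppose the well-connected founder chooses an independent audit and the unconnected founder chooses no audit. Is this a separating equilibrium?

If types separate, audit earns payment 282 and no audit earns 214.
Well-connected: audit gives 282 − 37 = 245; no audit gives 214 − 11 = 203. No deviation. ✓
Unconnected: no audit gives 214 − 11 = 203; audit gives 282 − 99 = 183. No deviation. ✓
Neither type gains from mimicking the other.

Yes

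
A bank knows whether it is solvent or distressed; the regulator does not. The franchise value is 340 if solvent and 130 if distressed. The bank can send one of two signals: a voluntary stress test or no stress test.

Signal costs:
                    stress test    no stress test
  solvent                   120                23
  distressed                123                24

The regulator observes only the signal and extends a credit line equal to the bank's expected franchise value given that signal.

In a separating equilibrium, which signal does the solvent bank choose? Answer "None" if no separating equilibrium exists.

None

Try solvent → stress test, distressed → no stress test:
  Under separation the regulator infers type exactly: stress test → solvent (pays 340), no stress test → distressed (pays 130).
  Solvent: stress test gives 340 − 120 = 220; no stress test gives 130 − 23 = 107. No deviation. ✓
  Distressed: no stress test gives 130 − 24 = 106; stress test gives 340 − 123 = 217. Would deviate. ✗
Try solvent → no stress test, distressed → stress test:
  Under separation the regulator infers type exactly: no stress test → solvent (pays 340), stress test → distressed (pays 130).
  Solvent: no stress test gives 340 − 23 = 317; stress test gives 130 − 120 = 10. No deviation. ✓
  Distressed: stress test gives 130 − 123 = 7; no stress test gives 340 − 24 = 316. Would deviate. ✗
Neither assignment is incentive-compatible.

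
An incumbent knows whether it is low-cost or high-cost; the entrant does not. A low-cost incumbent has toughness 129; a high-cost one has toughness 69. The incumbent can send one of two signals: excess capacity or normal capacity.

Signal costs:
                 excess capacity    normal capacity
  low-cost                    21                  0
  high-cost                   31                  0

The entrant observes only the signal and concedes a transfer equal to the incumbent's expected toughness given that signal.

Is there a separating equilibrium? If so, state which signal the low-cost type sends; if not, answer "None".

Try low-cost → excess capacity, high-cost → normal capacity:
  Under separation the entrant infers type exactly: excess capacity → low-cost (pays 129), normal capacity → high-cost (pays 69).
  Low-cost: excess capacity gives 129 − 21 = 108; normal capacity gives 69 − 0 = 69. No deviation. ✓
  High-cost: normal capacity gives 69 − 0 = 69; excess capacity gives 129 − 31 = 98. Would deviate. ✗
Try low-cost → normal capacity, high-cost → excess capacity:
  Under separation the entrant infers type exactly: normal capacity → low-cost (pays 129), excess capacity → high-cost (pays 69).
  Low-cost: normal capacity gives 129 − 0 = 129; excess capacity gives 69 − 21 = 48. No deviation. ✓
  High-cost: excess capacity gives 69 − 31 = 38; normal capacity gives 129 − 0 = 129. Would deviate. ✗
Neither assignment is incentive-compatible.

None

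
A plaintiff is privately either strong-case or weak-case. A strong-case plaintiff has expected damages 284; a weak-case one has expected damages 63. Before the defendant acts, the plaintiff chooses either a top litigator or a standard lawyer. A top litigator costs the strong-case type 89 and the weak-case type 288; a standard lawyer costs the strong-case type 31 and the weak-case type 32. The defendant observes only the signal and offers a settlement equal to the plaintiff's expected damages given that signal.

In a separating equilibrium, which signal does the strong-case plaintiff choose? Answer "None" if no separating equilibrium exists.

top litigator

Try strong-case → top litigator, weak-case → standard lawyer:
  If types separate, top litigator earns payment 284 and standard lawyer earns 63.
  Strong-case: top litigator gives 284 − 89 = 195; standard lawyer gives 63 − 31 = 32. No deviation. ✓
  Weak-case: standard lawyer gives 63 − 32 = 31; top litigator gives 284 − 288 = -4. No deviation. ✓
Both hold — the strong-case type sends top litigator.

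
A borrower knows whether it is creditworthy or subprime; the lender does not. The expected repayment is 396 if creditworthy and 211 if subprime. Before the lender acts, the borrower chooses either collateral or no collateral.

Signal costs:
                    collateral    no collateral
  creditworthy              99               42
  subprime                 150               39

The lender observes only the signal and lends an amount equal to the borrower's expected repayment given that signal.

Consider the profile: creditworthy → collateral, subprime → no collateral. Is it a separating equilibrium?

No

If types separate, collateral earns payment 396 and no collateral earns 211.
Creditworthy: collateral gives 396 − 99 = 297; no collateral gives 211 − 42 = 169. No deviation. ✓
Subprime: no collateral gives 211 − 39 = 172; collateral gives 396 − 150 = 246. Would deviate. ✗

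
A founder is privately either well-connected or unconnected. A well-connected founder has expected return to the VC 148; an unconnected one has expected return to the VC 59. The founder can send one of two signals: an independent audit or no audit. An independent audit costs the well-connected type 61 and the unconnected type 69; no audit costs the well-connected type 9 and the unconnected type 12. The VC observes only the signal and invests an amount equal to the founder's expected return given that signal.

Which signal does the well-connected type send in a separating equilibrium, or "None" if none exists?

Try well-connected → audit, unconnected → no audit:
  If types separate, audit earns payment 148 and no audit earns 59.
  Well-connected: audit gives 148 − 61 = 87; no audit gives 59 − 9 = 50. No deviation. ✓
  Unconnected: no audit gives 59 − 12 = 47; audit gives 148 − 69 = 79. Would deviate. ✗
Try well-connected → no audit, unconnected → audit:
  If types separate, no audit earns payment 148 and audit earns 59.
  Well-connected: no audit gives 148 − 9 = 139; audit gives 59 − 61 = -2. No deviation. ✓
  Unconnected: audit gives 59 − 69 = -10; no audit gives 148 − 12 = 136. Would deviate. ✗
Neither assignment is incentive-compatible.

None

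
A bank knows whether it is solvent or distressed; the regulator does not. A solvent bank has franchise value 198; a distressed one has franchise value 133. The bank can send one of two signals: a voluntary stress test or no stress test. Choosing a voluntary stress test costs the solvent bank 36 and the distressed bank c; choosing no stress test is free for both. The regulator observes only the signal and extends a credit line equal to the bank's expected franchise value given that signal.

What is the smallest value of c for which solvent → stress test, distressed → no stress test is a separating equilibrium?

65

Under separation: stress test → solvent (pays 198); no stress test → distressed (pays 133).
Solvent: 198 − 36 = 162 ≥ 133 − 0 = 133. Holds regardless of c. ✓
Distressed: 133 − 0 ≥ 198 − c, so c ≥ 198 − 133 = 65.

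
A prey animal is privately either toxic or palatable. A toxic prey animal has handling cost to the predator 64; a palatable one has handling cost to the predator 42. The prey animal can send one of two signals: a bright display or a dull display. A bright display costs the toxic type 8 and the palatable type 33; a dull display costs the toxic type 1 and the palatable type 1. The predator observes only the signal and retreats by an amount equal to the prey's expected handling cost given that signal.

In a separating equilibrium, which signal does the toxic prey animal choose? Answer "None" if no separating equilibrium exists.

bright display

Try toxic → bright display, palatable → dull display:
  Under separation the predator infers type exactly: bright display → toxic (pays 64), dull display → palatable (pays 42).
  Toxic: bright display gives 64 − 8 = 56; dull display gives 42 − 1 = 41. No deviation. ✓
  Palatable: dull display gives 42 − 1 = 41; bright display gives 64 − 33 = 31. No deviation. ✓
Both hold — the toxic type sends bright display.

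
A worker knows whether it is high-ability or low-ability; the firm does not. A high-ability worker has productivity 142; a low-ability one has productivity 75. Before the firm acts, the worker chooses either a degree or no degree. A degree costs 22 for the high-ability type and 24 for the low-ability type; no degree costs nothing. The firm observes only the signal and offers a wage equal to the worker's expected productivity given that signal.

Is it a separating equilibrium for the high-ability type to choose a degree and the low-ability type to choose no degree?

No

If types separate, degree earns payment 142 and no degree earns 75.
High-ability: degree gives 142 − 22 = 120; no degree gives 75 − 0 = 75. No deviation. ✓
Low-ability: no degree gives 75 − 0 = 75; degree gives 142 − 24 = 118. Would deviate. ✗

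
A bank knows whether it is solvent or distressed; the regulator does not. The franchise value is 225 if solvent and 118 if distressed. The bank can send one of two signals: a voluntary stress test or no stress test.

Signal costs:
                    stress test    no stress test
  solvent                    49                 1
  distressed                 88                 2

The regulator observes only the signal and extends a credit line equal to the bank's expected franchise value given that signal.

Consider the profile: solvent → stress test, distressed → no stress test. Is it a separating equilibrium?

No

Under separation the regulator infers type exactly: stress test → solvent (pays 225), no stress test → distressed (pays 118).
Solvent: stress test gives 225 − 49 = 176; no stress test gives 118 − 1 = 117. No deviation. ✓
Distressed: no stress test gives 118 − 2 = 116; stress test gives 225 − 88 = 137. Would deviate. ✗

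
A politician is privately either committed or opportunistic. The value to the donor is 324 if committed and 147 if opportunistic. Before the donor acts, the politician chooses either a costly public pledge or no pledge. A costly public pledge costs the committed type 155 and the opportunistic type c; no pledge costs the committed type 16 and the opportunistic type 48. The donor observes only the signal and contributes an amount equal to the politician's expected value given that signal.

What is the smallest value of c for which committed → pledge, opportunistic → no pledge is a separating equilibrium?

225

Under separation: pledge → committed (pays 324); no pledge → opportunistic (pays 147).
Committed: 324 − 155 = 169 ≥ 147 − 16 = 131. Holds regardless of c. ✓
Opportunistic: 147 − 48 ≥ 324 − c, so c ≥ 324 − 99 = 225.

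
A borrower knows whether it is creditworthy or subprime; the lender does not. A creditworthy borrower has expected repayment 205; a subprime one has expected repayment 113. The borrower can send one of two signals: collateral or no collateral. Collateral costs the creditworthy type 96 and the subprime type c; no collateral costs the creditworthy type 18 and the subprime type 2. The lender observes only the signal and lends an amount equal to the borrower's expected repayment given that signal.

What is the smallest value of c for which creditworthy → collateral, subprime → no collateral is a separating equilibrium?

94

Under separation: collateral → creditworthy (pays 205); no collateral → subprime (pays 113).
Creditworthy: 205 − 96 = 109 ≥ 113 − 18 = 95. Holds regardless of c. ✓
Subprime: 113 − 2 ≥ 205 − c, so c ≥ 205 − 111 = 94.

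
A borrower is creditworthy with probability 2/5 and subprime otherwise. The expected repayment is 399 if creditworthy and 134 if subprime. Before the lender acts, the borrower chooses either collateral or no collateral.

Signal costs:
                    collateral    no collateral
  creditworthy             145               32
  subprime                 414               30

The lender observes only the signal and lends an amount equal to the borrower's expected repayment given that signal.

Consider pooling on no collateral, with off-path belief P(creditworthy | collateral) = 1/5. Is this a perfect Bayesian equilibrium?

Yes

On the equilibrium path (no collateral) the lender holds the prior 2/5 and pays 2/5·399 + 3/5·134 = 240. Off-path (collateral) belief 1/5 gives 1/5·399 + 4/5·134 = 187.
Creditworthy: no collateral gives 240 − 32 = 208; collateral gives 187 − 145 = 42. Stays. ✓
Subprime: no collateral gives 240 − 30 = 210; collateral gives 187 − 414 = -227. Stays. ✓
Beliefs are Bayes-consistent on-path and both types best-respond.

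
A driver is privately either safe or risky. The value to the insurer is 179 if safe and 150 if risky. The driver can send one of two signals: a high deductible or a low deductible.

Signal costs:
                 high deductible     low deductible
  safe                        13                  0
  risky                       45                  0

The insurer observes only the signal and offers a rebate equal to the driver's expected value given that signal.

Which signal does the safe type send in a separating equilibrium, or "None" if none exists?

Try safe → high deductible, risky → low deductible:
  If types separate, high deductible earns payment 179 and low deductible earns 150.
  Safe: high deductible gives 179 − 13 = 166; low deductible gives 150 − 0 = 150. No deviation. ✓
  Risky: low deductible gives 150 − 0 = 150; high deductible gives 179 − 45 = 134. No deviation. ✓
Both hold — the safe type sends high deductible.

high deductible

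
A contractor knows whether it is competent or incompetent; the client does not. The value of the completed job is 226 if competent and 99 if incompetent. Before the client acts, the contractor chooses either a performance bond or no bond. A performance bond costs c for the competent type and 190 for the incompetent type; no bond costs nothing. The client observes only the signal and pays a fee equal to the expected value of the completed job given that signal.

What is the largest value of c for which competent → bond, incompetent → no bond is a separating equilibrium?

Under separation: bond → competent (pays 226); no bond → incompetent (pays 99).
Incompetent: 99 − 0 = 99 ≥ 226 − 190 = 36. Holds regardless of c. ✓
Competent: 226 − c ≥ 99 − 0, so c ≤ 226 − 99 = 127.

127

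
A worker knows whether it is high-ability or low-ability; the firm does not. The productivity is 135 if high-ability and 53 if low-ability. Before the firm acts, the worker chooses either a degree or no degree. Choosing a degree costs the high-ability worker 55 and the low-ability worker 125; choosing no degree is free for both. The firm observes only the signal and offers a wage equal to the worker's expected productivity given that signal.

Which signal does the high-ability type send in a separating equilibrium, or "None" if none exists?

degree

Try high-ability → degree, low-ability → no degree:
  If types separate, degree earns payment 135 and no degree earns 53.
  High-ability: degree gives 135 − 55 = 80; no degree gives 53 − 0 = 53. No deviation. ✓
  Low-ability: no degree gives 53 − 0 = 53; degree gives 135 − 125 = 10. No deviation. ✓
Both hold — the high-ability type sends degree.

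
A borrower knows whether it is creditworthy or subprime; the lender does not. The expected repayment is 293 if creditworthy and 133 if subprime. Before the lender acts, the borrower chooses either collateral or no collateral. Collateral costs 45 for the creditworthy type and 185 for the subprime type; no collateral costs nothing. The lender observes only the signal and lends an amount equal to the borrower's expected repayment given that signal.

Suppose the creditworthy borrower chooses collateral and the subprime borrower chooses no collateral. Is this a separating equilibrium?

Yes

If types separate, collateral earns payment 293 and no collateral earns 133.
Creditworthy: collateral gives 293 − 45 = 248; no collateral gives 133 − 0 = 133. No deviation. ✓
Subprime: no collateral gives 133 − 0 = 133; collateral gives 293 − 185 = 108. No deviation. ✓
Both incentive constraints hold.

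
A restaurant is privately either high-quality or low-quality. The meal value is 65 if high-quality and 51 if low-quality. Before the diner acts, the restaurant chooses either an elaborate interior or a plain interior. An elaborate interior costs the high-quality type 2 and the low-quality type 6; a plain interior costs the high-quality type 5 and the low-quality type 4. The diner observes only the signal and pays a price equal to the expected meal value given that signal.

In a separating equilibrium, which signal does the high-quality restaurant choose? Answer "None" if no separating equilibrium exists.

None

Try high-quality → elaborate interior, low-quality → plain interior:
  If types separate, elaborate interior earns payment 65 and plain interior earns 51.
  High-quality: elaborate interior gives 65 − 2 = 63; plain interior gives 51 − 5 = 46. No deviation. ✓
  Low-quality: plain interior gives 51 − 4 = 47; elaborate interior gives 65 − 6 = 59. Would deviate. ✗
Try high-quality → plain interior, low-quality → elaborate interior:
  If types separate, plain interior earns payment 65 and elaborate interior earns 51.
  High-quality: plain interior gives 65 − 5 = 60; elaborate interior gives 51 − 2 = 49. No deviation. ✓
  Low-quality: elaborate interior gives 51 − 6 = 45; plain interior gives 65 − 4 = 61. Would deviate. ✗
Neither assignment is incentive-compatible.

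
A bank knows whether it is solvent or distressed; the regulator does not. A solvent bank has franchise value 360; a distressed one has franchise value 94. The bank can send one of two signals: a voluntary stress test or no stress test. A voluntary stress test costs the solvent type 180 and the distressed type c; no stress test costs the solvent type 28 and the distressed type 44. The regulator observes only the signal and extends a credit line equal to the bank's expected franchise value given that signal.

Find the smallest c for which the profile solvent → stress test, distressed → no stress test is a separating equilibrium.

Under separation: stress test → solvent (pays 360); no stress test → distressed (pays 94).
Solvent: 360 − 180 = 180 ≥ 94 − 28 = 66. Holds regardless of c. ✓
Distressed: 94 − 44 ≥ 360 − c, so c ≥ 360 − 50 = 310.

310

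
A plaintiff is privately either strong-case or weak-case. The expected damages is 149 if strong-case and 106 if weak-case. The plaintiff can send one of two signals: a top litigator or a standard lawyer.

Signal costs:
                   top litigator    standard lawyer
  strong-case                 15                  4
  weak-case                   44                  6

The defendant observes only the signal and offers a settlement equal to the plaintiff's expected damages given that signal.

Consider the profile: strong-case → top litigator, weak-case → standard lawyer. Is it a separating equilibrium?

No

If types separate, top litigator earns payment 149 and standard lawyer earns 106.
Strong-case: top litigator gives 149 − 15 = 134; standard lawyer gives 106 − 4 = 102. No deviation. ✓
Weak-case: standard lawyer gives 106 − 6 = 100; top litigator gives 149 − 44 = 105. Would deviate. ✗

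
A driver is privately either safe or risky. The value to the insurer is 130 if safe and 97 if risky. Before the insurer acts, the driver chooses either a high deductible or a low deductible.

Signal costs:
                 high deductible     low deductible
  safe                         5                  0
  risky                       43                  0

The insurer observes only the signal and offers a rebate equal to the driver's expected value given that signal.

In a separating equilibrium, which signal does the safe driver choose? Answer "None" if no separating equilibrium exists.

Try safe → high deductible, risky → low deductible:
  If types separate, high deductible earns payment 130 and low deductible earns 97.
  Safe: high deductible gives 130 − 5 = 125; low deductible gives 97 − 0 = 97. No deviation. ✓
  Risky: low deductible gives 97 − 0 = 97; high deductible gives 130 − 43 = 87. No deviation. ✓
Both hold — the safe type sends high deductible.

high deductible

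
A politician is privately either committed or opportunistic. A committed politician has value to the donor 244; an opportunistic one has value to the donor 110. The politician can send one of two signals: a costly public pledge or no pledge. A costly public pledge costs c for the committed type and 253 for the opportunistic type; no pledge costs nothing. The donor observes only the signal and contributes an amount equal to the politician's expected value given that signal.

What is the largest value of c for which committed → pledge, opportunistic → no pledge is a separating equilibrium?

134

Under separation: pledge → committed (pays 244); no pledge → opportunistic (pays 110).
Opportunistic: 110 − 0 = 110 ≥ 244 − 253 = -9. Holds regardless of c. ✓
Committed: 244 − c ≥ 110 − 0, so c ≤ 244 − 110 = 134.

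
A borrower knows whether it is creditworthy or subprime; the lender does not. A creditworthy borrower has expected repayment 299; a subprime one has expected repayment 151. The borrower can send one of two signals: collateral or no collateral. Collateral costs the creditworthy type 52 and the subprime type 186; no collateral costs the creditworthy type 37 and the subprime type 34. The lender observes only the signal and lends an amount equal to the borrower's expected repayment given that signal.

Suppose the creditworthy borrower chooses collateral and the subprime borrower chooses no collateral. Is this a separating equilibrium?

If types separate, collateral earns payment 299 and no collateral earns 151.
Creditworthy: collateral gives 299 − 52 = 247; no collateral gives 151 − 37 = 114. No deviation. ✓
Subprime: no collateral gives 151 − 34 = 117; collateral gives 299 − 186 = 113. No deviation. ✓
Both incentive constraints hold.

Yes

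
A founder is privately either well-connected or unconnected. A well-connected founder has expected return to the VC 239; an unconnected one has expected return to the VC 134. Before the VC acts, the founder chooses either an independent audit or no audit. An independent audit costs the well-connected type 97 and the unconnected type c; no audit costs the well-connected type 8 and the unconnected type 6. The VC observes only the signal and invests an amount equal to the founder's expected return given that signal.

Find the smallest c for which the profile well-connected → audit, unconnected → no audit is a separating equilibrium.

111

Under separation: audit → well-connected (pays 239); no audit → unconnected (pays 134).
Well-connected: 239 − 97 = 142 ≥ 134 − 8 = 126. Holds regardless of c. ✓
Unconnected: 134 − 6 ≥ 239 − c, so c ≥ 239 − 128 = 111.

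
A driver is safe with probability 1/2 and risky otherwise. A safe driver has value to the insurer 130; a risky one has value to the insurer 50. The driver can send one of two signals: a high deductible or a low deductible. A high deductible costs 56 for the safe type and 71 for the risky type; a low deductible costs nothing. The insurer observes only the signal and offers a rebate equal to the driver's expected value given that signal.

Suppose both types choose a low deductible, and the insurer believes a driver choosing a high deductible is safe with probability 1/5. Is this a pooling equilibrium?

On the equilibrium path (low deductible) the insurer holds the prior 1/2 and pays 1/2·130 + 1/2·50 = 90. Off-path (high deductible) belief 1/5 gives 1/5·130 + 4/5·50 = 66.
Safe: low deductible gives 90 − 0 = 90; high deductible gives 66 − 56 = 10. Stays. ✓
Risky: low deductible gives 90 − 0 = 90; high deductible gives 66 − 71 = -5. Stays. ✓
Beliefs are Bayes-consistent on-path and both types best-respond.

Yes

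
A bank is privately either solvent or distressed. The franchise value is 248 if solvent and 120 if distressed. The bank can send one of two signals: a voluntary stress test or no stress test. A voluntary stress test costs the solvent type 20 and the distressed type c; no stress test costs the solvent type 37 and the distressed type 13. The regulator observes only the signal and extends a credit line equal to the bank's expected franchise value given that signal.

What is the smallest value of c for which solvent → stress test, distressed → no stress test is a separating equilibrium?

Under separation: stress test → solvent (pays 248); no stress test → distressed (pays 120).
Solvent: 248 − 20 = 228 ≥ 120 − 37 = 83. Holds regardless of c. ✓
Distressed: 120 − 13 ≥ 248 − c, so c ≥ 248 − 107 = 141.

141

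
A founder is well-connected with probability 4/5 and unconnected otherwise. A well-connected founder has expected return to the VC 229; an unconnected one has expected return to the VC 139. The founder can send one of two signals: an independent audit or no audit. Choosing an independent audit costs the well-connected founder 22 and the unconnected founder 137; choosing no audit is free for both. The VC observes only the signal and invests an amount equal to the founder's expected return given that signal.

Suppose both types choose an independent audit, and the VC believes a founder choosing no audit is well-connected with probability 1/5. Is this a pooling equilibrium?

At the pooled signal (audit) the VC holds the prior 4/5 and pays 4/5·229 + 1/5·139 = 211. Off-path (no audit) belief 1/5 gives 1/5·229 + 4/5·139 = 157.
Well-connected: audit gives 211 − 22 = 189; no audit gives 157 − 0 = 157. Stays. ✓
Unconnected: audit gives 211 − 137 = 74; no audit gives 157 − 0 = 157. Deviates. ✗

No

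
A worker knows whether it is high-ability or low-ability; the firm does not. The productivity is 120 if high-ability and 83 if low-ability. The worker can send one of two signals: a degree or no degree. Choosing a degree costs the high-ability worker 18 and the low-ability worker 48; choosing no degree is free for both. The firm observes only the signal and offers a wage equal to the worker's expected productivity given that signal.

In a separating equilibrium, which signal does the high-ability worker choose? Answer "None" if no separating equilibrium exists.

degree

Try high-ability → degree, low-ability → no degree:
  If types separate, degree earns payment 120 and no degree earns 83.
  High-ability: degree gives 120 − 18 = 102; no degree gives 83 − 0 = 83. No deviation. ✓
  Low-ability: no degree gives 83 − 0 = 83; degree gives 120 − 48 = 72. No deviation. ✓
Both hold — the high-ability type sends degree.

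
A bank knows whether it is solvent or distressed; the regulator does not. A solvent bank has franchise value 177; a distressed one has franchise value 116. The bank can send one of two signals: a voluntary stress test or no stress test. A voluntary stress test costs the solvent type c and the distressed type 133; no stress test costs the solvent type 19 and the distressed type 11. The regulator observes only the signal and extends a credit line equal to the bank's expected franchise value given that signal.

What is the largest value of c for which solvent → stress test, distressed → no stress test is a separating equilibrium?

80

Under separation: stress test → solvent (pays 177); no stress test → distressed (pays 116).
Distressed: 116 − 11 = 105 ≥ 177 − 133 = 44. Holds regardless of c. ✓
Solvent: 177 − c ≥ 116 − 19, so c ≤ 177 − 97 = 80.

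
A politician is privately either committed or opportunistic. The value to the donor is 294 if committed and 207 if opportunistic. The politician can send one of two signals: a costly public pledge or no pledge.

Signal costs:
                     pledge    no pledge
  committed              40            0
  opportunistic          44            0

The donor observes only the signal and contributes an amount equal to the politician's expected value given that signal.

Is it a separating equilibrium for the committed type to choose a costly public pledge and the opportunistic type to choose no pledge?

No

Under separation the donor infers type exactly: pledge → committed (pays 294), no pledge → opportunistic (pays 207).
Committed: pledge gives 294 − 40 = 254; no pledge gives 207 − 0 = 207. No deviation. ✓
Opportunistic: no pledge gives 207 − 0 = 207; pledge gives 294 − 44 = 250. Would deviate. ✗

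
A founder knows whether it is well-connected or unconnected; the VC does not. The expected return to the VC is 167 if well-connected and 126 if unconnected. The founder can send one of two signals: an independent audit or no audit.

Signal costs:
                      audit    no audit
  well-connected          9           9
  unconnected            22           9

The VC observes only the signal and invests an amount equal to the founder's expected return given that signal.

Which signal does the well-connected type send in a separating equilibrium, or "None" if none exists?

None

Try well-connected → audit, unconnected → no audit:
  If types separate, audit earns payment 167 and no audit earns 126.
  Well-connected: audit gives 167 − 9 = 158; no audit gives 126 − 9 = 117. No deviation. ✓
  Unconnected: no audit gives 126 − 9 = 117; audit gives 167 − 22 = 145. Would deviate. ✗
Try well-connected → no audit, unconnected → audit:
  If types separate, no audit earns payment 167 and audit earns 126.
  Well-connected: no audit gives 167 − 9 = 158; audit gives 126 − 9 = 117. No deviation. ✓
  Unconnected: audit gives 126 − 22 = 104; no audit gives 167 − 9 = 158. Would deviate. ✗
Neither assignment is incentive-compatible.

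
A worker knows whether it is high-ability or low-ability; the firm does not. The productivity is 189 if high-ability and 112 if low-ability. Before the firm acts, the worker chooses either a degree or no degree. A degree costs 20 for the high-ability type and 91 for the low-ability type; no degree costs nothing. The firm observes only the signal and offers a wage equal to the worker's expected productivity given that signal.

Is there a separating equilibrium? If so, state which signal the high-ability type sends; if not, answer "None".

degree

Try high-ability → degree, low-ability → no degree:
  Under separation the firm infers type exactly: degree → high-ability (pays 189), no degree → low-ability (pays 112).
  High-ability: degree gives 189 − 20 = 169; no degree gives 112 − 0 = 112. No deviation. ✓
  Low-ability: no degree gives 112 − 0 = 112; degree gives 189 − 91 = 98. No deviation. ✓
Both hold — the high-ability type sends degree.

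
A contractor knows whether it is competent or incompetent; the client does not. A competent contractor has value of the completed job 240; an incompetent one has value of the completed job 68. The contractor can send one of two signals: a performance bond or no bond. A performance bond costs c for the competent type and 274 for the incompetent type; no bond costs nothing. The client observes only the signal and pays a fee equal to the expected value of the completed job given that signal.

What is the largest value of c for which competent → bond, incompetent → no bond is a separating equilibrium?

Under separation: bond → competent (pays 240); no bond → incompetent (pays 68).
Incompetent: 68 − 0 = 68 ≥ 240 − 274 = -34. Holds regardless of c. ✓
Competent: 240 − c ≥ 68 − 0, so c ≤ 240 − 68 = 172.

172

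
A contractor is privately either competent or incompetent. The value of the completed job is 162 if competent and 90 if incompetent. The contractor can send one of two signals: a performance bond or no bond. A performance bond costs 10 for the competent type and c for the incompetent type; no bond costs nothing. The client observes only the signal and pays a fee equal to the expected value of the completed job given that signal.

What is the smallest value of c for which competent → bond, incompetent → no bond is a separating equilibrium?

Under separation: bond → competent (pays 162); no bond → incompetent (pays 90).
Competent: 162 − 10 = 152 ≥ 90 − 0 = 90. Holds regardless of c. ✓
Incompetent: 90 − 0 ≥ 162 − c, so c ≥ 162 − 90 = 72.

72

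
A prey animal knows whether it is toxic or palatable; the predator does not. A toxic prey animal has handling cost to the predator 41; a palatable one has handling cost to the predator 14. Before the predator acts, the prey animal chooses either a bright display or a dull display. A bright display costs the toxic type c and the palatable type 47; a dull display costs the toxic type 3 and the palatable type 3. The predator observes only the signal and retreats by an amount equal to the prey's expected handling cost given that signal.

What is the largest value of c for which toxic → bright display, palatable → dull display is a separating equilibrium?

Under separation: bright display → toxic (pays 41); dull display → palatable (pays 14).
Palatable: 14 − 3 = 11 ≥ 41 − 47 = -6. Holds regardless of c. ✓
Toxic: 41 − c ≥ 14 − 3, so c ≤ 41 − 11 = 30.

30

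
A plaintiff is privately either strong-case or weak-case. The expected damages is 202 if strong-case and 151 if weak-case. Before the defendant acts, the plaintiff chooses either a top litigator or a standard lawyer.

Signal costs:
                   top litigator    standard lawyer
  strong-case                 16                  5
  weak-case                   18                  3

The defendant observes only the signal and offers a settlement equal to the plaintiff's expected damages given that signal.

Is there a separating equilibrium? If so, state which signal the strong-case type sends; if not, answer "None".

None

Try strong-case → top litigator, weak-case → standard lawyer:
  Under separation the defendant infers type exactly: top litigator → strong-case (pays 202), standard lawyer → weak-case (pays 151).
  Strong-case: top litigator gives 202 − 16 = 186; standard lawyer gives 151 − 5 = 146. No deviation. ✓
  Weak-case: standard lawyer gives 151 − 3 = 148; top litigator gives 202 − 18 = 184. Would deviate. ✗
Try strong-case → standard lawyer, weak-case → top litigator:
  Under separation the defendant infers type exactly: standard lawyer → strong-case (pays 202), top litigator → weak-case (pays 151).
  Strong-case: standard lawyer gives 202 − 5 = 197; top litigator gives 151 − 16 = 135. No deviation. ✓
  Weak-case: top litigator gives 151 − 18 = 133; standard lawyer gives 202 − 3 = 199. Would deviate. ✗
Neither assignment is incentive-compatible.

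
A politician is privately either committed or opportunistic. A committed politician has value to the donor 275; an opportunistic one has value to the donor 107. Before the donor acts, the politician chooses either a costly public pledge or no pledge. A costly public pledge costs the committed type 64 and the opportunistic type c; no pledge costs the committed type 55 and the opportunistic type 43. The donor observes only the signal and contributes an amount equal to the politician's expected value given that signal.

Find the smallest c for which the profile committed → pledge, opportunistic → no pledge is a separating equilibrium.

Under separation: pledge → committed (pays 275); no pledge → opportunistic (pays 107).
Committed: 275 − 64 = 211 ≥ 107 − 55 = 52. Holds regardless of c. ✓
Opportunistic: 107 − 43 ≥ 275 − c, so c ≥ 275 − 64 = 211.

211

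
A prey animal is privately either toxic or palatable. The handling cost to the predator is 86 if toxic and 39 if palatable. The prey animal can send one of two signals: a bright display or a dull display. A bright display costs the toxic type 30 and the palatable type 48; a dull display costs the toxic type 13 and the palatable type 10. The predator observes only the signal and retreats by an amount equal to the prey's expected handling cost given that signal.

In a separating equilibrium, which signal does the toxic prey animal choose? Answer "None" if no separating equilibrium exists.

Try toxic → bright display, palatable → dull display:
  If types separate, bright display earns payment 86 and dull display earns 39.
  Toxic: bright display gives 86 − 30 = 56; dull display gives 39 − 13 = 26. No deviation. ✓
  Palatable: dull display gives 39 − 10 = 29; bright display gives 86 − 48 = 38. Would deviate. ✗
Try toxic → dull display, palatable → bright display:
  If types separate, dull display earns payment 86 and bright display earns 39.
  Toxic: dull display gives 86 − 13 = 73; bright display gives 39 − 30 = 9. No deviation. ✓
  Palatable: bright display gives 39 − 48 = -9; dull display gives 86 − 10 = 76. Would deviate. ✗
Neither assignment is incentive-compatible.

None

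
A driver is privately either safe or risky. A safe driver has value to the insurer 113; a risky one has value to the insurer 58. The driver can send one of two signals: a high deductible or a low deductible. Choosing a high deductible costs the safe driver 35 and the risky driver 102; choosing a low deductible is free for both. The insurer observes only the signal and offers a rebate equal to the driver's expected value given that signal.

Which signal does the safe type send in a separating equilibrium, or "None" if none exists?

Try safe → high deductible, risky → low deductible:
  Under separation the insurer infers type exactly: high deductible → safe (pays 113), low deductible → risky (pays 58).
  Safe: high deductible gives 113 − 35 = 78; low deductible gives 58 − 0 = 58. No deviation. ✓
  Risky: low deductible gives 58 − 0 = 58; high deductible gives 113 − 102 = 11. No deviation. ✓
Both hold — the safe type sends high deductible.

high deductible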